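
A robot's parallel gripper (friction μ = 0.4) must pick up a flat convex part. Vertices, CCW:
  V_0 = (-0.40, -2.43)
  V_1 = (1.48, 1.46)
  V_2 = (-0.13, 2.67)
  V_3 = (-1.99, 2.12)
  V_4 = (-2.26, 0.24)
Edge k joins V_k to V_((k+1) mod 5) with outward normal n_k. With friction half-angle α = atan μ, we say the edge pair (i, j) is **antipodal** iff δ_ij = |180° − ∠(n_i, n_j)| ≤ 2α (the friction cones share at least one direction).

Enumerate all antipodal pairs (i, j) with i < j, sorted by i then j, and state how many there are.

α = atan 0.4 = 21.80°;  2α = 43.60°
n_0 = (+0.9004, -0.4351)
n_1 = (+0.6008, +0.7994)
n_2 = (-0.2836, +0.9590)
n_3 = (-0.9898, +0.1422)
n_4 = (-0.8205, -0.5716)
  (0,1): δ = 101.13°  ·
  (0,2): δ = 47.73°  ·
  (0,3): δ = 17.62°  ✓
  (0,4): δ = 60.66°  ·
  (1,2): δ = 126.60°  ·
  (1,3): δ = 61.25°  ·
  (1,4): δ = 18.21°  ✓
  (2,3): δ = 114.65°  ·
  (2,4): δ = 71.61°  ·
  (3,4): δ = 136.97°  ·
antipodal pairs: 2

count = 2; pairs: (0,3), (1,4)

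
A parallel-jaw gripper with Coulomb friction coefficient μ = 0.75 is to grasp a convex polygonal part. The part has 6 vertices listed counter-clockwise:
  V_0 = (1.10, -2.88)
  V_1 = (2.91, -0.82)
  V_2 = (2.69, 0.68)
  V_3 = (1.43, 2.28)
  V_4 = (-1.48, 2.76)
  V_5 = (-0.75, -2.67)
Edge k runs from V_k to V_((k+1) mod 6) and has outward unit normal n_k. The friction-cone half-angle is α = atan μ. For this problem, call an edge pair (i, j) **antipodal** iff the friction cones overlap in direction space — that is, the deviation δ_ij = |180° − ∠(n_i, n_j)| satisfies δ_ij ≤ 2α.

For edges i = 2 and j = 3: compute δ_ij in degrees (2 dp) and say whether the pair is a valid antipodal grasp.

α = atan 0.75 = 36.87°;  2α = 73.74°
edge 2: e_2 = (-1.26, +1.60);  n_2 = (+0.7856, +0.6187)
edge 3: e_3 = (-2.91, +0.48);  n_3 = (+0.1627, +0.9867)
∠(n_2, n_3) = 42.41°
δ = |180° − 42.41°| = 137.59°
137.59° > 2α = 73.74°  →  invalid

δ = 137.59°, invalid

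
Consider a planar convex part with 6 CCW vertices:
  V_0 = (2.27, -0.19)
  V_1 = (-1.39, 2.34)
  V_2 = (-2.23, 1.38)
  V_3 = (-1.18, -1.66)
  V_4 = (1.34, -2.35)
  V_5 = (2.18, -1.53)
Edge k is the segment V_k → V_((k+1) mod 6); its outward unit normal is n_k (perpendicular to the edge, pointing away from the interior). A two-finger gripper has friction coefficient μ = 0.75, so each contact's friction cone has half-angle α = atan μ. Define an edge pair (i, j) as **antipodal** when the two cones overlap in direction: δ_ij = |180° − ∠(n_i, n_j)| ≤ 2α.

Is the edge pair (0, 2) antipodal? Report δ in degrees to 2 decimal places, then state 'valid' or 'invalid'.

δ = 36.29°, valid

α = atan 0.75 = 36.87°;  2α = 73.74°
edge 0: e_0 = (-3.66, +2.53);  n_0 = (+0.5686, +0.8226)
edge 2: e_2 = (+1.05, -3.04);  n_2 = (-0.9452, -0.3265)
∠(n_0, n_2) = 143.71°
δ = |180° − 143.71°| = 36.29°
36.29° ≤ 2α = 73.74°  →  valid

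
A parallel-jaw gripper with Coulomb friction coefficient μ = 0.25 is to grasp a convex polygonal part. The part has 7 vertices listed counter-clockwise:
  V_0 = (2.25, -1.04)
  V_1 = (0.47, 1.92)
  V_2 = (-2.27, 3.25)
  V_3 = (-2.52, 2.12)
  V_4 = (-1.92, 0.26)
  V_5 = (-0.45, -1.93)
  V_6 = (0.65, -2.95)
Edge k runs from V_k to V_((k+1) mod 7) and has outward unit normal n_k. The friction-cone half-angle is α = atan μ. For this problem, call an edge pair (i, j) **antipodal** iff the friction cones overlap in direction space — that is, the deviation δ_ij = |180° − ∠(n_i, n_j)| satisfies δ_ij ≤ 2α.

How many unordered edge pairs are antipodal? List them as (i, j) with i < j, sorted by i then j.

α = atan 0.25 = 14.04°;  2α = 28.07°
n_0 = (+0.8570, +0.5153)
n_1 = (+0.4367, +0.8996)
n_2 = (-0.9764, +0.2160)
n_3 = (-0.9517, -0.3070)
n_4 = (-0.8303, -0.5573)
n_5 = (-0.6799, -0.7333)
n_6 = (+0.7666, -0.6422)
  (0,1): δ = 146.91°  ·
  (0,2): δ = 43.50°  ·
  (0,3): δ = 13.14°  ✓
  (0,4): δ = 2.85°  ✓
  (0,5): δ = 16.14°  ✓
  (0,6): δ = 109.03°  ·
  (1,2): δ = 76.58°  ·
  (1,3): δ = 46.23°  ·
  (1,4): δ = 30.24°  ·
  (1,5): δ = 16.95°  ✓
  (1,6): δ = 75.94°  ·
  (2,3): δ = 149.65°  ·
  (2,4): δ = 133.65°  ·
  (2,5): δ = 120.36°  ·
  (2,6): δ = 27.48°  ✓
  (3,4): δ = 164.01°  ·
  (3,5): δ = 150.72°  ·
  (3,6): δ = 57.83°  ·
  (4,5): δ = 166.71°  ·
  (4,6): δ = 73.82°  ·
  (5,6): δ = 87.11°  ·
antipodal pairs: 5

count = 5; pairs: (0,3), (0,4), (0,5), (1,5), (2,6)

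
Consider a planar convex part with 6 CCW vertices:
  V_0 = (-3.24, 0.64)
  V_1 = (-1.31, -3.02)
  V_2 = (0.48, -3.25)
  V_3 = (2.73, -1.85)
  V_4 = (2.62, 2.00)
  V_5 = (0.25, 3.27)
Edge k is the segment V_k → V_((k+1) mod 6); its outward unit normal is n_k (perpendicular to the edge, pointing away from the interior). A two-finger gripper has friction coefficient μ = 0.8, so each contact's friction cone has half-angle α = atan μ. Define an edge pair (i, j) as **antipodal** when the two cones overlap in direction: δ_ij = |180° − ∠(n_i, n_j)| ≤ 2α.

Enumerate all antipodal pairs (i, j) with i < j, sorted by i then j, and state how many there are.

count = 7; pairs: (0,3), (0,4), (1,4), (1,5), (2,4), (2,5), (3,5)

α = atan 0.8 = 38.66°;  2α = 77.32°
n_0 = (-0.8846, -0.4664)
n_1 = (-0.1274, -0.9918)
n_2 = (+0.5283, -0.8491)
n_3 = (+0.9996, +0.0286)
n_4 = (+0.4723, +0.8814)
n_5 = (-0.6018, +0.7986)
  (0,1): δ = 125.13°  ·
  (0,2): δ = 85.91°  ·
  (0,3): δ = 26.17°  ✓
  (0,4): δ = 34.01°  ✓
  (0,5): δ = 99.20°  ·
  (1,2): δ = 140.79°  ·
  (1,3): δ = 81.04°  ·
  (1,4): δ = 20.86°  ✓
  (1,5): δ = 44.32°  ✓
  (2,3): δ = 120.25°  ·
  (2,4): δ = 60.08°  ✓
  (2,5): δ = 5.11°  ✓
  (3,4): δ = 119.82°  ·
  (3,5): δ = 54.64°  ✓
  (4,5): δ = 114.81°  ·
antipodal pairs: 7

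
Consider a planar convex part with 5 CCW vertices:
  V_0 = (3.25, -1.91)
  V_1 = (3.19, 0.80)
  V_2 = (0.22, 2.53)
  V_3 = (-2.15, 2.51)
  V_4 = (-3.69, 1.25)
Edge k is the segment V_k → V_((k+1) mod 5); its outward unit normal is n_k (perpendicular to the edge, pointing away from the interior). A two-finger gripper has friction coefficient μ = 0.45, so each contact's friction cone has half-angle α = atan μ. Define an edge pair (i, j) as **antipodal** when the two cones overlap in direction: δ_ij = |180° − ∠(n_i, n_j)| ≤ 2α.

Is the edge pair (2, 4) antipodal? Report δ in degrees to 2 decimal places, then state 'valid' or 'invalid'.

δ = 24.96°, valid

α = atan 0.45 = 24.23°;  2α = 48.46°
edge 2: e_2 = (-2.37, -0.02);  n_2 = (-0.0084, +1.0000)
edge 4: e_4 = (+6.94, -3.16);  n_4 = (-0.4144, -0.9101)
∠(n_2, n_4) = 155.04°
δ = |180° − 155.04°| = 24.96°
24.96° ≤ 2α = 48.46°  →  valid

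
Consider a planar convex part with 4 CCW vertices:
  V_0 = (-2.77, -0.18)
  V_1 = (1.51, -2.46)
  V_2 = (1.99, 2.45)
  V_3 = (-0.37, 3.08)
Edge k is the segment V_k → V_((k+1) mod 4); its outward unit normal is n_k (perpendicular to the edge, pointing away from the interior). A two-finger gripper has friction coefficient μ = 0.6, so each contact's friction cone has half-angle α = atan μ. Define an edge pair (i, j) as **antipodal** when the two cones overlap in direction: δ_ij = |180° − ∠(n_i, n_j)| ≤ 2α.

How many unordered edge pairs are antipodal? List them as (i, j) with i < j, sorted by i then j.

α = atan 0.6 = 30.96°;  2α = 61.93°
n_0 = (-0.4702, -0.8826)
n_1 = (+0.9953, -0.0973)
n_2 = (+0.2579, +0.9662)
n_3 = (-0.8053, +0.5929)
  (0,1): δ = 67.54°  ·
  (0,2): δ = 13.10°  ✓
  (0,3): δ = 81.68°  ·
  (1,2): δ = 99.36°  ·
  (1,3): δ = 30.78°  ✓
  (2,3): δ = 111.41°  ·
antipodal pairs: 2

count = 2; pairs: (0,2), (1,3)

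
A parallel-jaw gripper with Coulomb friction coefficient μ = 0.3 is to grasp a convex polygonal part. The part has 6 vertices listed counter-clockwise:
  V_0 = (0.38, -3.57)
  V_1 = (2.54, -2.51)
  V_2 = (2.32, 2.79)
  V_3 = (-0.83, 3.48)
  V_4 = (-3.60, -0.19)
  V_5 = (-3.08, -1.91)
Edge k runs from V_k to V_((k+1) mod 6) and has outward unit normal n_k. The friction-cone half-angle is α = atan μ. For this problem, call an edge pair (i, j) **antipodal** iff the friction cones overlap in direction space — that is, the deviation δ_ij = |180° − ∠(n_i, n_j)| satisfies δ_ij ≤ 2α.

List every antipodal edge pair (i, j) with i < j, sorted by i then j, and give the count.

α = atan 0.3 = 16.70°;  2α = 33.40°
n_0 = (+0.4406, -0.8977)
n_1 = (+0.9991, +0.0415)
n_2 = (+0.2140, +0.9768)
n_3 = (-0.7982, +0.6024)
n_4 = (-0.9572, -0.2894)
n_5 = (-0.4326, -0.9016)
  (0,1): δ = 113.76°  ·
  (0,2): δ = 38.49°  ·
  (0,3): δ = 26.82°  ✓
  (0,4): δ = 80.68°  ·
  (0,5): δ = 128.23°  ·
  (1,2): δ = 104.73°  ·
  (1,3): δ = 39.42°  ·
  (1,4): δ = 14.44°  ✓
  (1,5): δ = 61.99°  ·
  (2,3): δ = 114.69°  ·
  (2,4): δ = 60.82°  ·
  (2,5): δ = 13.27°  ✓
  (3,4): δ = 126.13°  ·
  (3,5): δ = 78.59°  ·
  (4,5): δ = 132.45°  ·
antipodal pairs: 3

count = 3; pairs: (0,3), (1,4), (2,5)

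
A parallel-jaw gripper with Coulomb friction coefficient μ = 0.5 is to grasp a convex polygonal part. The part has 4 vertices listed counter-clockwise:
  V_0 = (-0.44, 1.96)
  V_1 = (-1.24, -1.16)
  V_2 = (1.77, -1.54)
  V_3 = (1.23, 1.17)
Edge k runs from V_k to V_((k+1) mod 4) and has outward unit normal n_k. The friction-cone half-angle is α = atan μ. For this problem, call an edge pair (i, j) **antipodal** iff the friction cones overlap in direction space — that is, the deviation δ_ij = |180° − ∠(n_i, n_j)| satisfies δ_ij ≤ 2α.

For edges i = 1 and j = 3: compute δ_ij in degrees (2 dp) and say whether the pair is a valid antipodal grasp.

α = atan 0.5 = 26.57°;  2α = 53.13°
edge 1: e_1 = (+3.01, -0.38);  n_1 = (-0.1253, -0.9921)
edge 3: e_3 = (-1.67, +0.79);  n_3 = (+0.4276, +0.9040)
∠(n_1, n_3) = 161.88°
δ = |180° − 161.88°| = 18.12°
18.12° ≤ 2α = 53.13°  →  valid

δ = 18.12°, valid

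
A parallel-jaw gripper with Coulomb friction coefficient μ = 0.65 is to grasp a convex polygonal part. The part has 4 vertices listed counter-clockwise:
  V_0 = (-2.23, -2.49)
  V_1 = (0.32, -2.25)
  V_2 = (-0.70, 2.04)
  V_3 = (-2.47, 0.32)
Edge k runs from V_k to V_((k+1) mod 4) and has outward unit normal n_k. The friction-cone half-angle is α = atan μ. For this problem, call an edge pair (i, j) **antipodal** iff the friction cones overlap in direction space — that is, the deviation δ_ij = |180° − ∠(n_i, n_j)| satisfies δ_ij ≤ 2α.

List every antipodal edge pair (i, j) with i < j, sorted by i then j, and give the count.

α = atan 0.65 = 33.02°;  2α = 66.05°
n_0 = (+0.0937, -0.9956)
n_1 = (+0.9729, +0.2313)
n_2 = (-0.6969, +0.7172)
n_3 = (-0.9964, -0.0851)
  (0,1): δ = 82.00°  ·
  (0,2): δ = 38.80°  ✓
  (0,3): δ = 89.51°  ·
  (1,2): δ = 59.20°  ✓
  (1,3): δ = 8.49°  ✓
  (2,3): δ = 129.30°  ·
antipodal pairs: 3

count = 3; pairs: (0,2), (1,2), (1,3)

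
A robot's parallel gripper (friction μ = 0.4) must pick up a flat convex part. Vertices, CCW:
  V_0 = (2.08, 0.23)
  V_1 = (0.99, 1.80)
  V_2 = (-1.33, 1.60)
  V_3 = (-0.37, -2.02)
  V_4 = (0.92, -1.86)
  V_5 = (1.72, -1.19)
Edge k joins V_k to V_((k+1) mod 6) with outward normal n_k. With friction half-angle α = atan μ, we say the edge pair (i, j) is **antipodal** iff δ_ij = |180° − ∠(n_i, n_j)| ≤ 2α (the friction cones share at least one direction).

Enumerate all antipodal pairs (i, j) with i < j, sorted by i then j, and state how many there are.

count = 4; pairs: (0,2), (1,3), (1,4), (2,5)

α = atan 0.4 = 21.80°;  2α = 43.60°
n_0 = (+0.8214, +0.5703)
n_1 = (-0.0859, +0.9963)
n_2 = (-0.9666, -0.2563)
n_3 = (+0.1231, -0.9924)
n_4 = (+0.6421, -0.7666)
n_5 = (+0.9693, -0.2457)
  (0,1): δ = 119.84°  ·
  (0,2): δ = 19.92°  ✓
  (0,3): δ = 62.30°  ·
  (0,4): δ = 95.18°  ·
  (0,5): δ = 131.00°  ·
  (1,2): δ = 80.07°  ·
  (1,3): δ = 2.14°  ✓
  (1,4): δ = 35.02°  ✓
  (1,5): δ = 70.85°  ·
  (2,3): δ = 97.78°  ·
  (2,4): δ = 64.91°  ·
  (2,5): δ = 29.08°  ✓
  (3,4): δ = 147.12°  ·
  (3,5): δ = 111.30°  ·
  (4,5): δ = 144.17°  ·
antipodal pairs: 4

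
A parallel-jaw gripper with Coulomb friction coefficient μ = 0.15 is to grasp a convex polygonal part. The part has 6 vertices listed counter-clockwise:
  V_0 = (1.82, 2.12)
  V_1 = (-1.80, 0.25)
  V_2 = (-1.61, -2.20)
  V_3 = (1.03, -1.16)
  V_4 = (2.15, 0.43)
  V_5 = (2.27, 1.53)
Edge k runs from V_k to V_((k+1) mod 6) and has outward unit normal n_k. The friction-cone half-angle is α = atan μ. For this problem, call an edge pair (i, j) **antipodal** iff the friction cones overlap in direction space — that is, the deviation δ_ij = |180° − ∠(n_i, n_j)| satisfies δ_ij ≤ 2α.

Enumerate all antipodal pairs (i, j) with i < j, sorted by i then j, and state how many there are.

α = atan 0.15 = 8.53°;  2α = 17.06°
n_0 = (-0.4590, +0.8885)
n_1 = (-0.9970, -0.0773)
n_2 = (+0.3665, -0.9304)
n_3 = (+0.8175, -0.5759)
n_4 = (+0.9941, -0.1084)
n_5 = (+0.7951, +0.6064)
  (0,1): δ = 112.89°  ·
  (0,2): δ = 5.82°  ✓
  (0,3): δ = 27.52°  ·
  (0,4): δ = 56.45°  ·
  (0,5): δ = 100.01°  ·
  (1,2): δ = 72.93°  ·
  (1,3): δ = 39.60°  ·
  (1,4): δ = 10.66°  ✓
  (1,5): δ = 32.90°  ·
  (2,3): δ = 146.66°  ·
  (2,4): δ = 117.73°  ·
  (2,5): δ = 74.17°  ·
  (3,4): δ = 151.06°  ·
  (3,5): δ = 107.51°  ·
  (4,5): δ = 136.44°  ·
antipodal pairs: 2

count = 2; pairs: (0,2), (1,4)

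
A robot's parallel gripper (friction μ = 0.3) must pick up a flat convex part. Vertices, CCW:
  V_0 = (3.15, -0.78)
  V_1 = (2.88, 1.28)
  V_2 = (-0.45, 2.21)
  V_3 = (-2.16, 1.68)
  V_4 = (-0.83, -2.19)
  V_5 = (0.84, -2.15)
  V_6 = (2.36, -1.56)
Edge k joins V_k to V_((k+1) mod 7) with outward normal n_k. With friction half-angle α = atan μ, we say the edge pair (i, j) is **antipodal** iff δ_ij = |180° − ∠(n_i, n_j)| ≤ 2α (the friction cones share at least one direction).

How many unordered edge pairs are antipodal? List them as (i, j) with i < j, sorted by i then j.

count = 5; pairs: (0,3), (1,4), (2,4), (2,5), (2,6)

α = atan 0.3 = 16.70°;  2α = 33.40°
n_0 = (+0.9915, +0.1300)
n_1 = (+0.2690, +0.9631)
n_2 = (-0.2960, +0.9552)
n_3 = (-0.9457, -0.3250)
n_4 = (+0.0239, -0.9997)
n_5 = (+0.3619, -0.9322)
n_6 = (+0.7026, -0.7116)
  (0,1): δ = 113.07°  ·
  (0,2): δ = 80.25°  ·
  (0,3): δ = 11.50°  ✓
  (0,4): δ = 83.91°  ·
  (0,5): δ = 103.75°  ·
  (0,6): δ = 127.17°  ·
  (1,2): δ = 147.18°  ·
  (1,3): δ = 55.43°  ·
  (1,4): δ = 16.98°  ✓
  (1,5): δ = 36.82°  ·
  (1,6): δ = 60.24°  ·
  (2,3): δ = 88.25°  ·
  (2,4): δ = 15.85°  ✓
  (2,5): δ = 3.99°  ✓
  (2,6): δ = 27.41°  ✓
  (3,4): δ = 107.59°  ·
  (3,5): δ = 87.75°  ·
  (3,6): δ = 64.33°  ·
  (4,5): δ = 160.16°  ·
  (4,6): δ = 136.74°  ·
  (5,6): δ = 156.58°  ·
antipodal pairs: 5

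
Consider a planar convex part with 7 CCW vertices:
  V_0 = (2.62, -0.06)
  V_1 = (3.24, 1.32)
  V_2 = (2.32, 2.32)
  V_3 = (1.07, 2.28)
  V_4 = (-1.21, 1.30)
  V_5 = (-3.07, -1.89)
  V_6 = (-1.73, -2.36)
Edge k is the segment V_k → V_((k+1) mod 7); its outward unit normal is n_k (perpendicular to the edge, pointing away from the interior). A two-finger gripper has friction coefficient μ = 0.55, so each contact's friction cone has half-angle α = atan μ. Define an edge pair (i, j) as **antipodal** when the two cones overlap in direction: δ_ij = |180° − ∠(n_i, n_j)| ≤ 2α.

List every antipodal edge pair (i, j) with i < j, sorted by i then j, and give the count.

α = atan 0.55 = 28.81°;  2α = 57.62°
n_0 = (+0.9122, -0.4098)
n_1 = (+0.7359, +0.6771)
n_2 = (-0.0320, +0.9995)
n_3 = (-0.3949, +0.9187)
n_4 = (-0.8639, +0.5037)
n_5 = (-0.3310, -0.9436)
n_6 = (+0.4674, -0.8840)
  (0,1): δ = 113.19°  ·
  (0,2): δ = 63.97°  ·
  (0,3): δ = 42.55°  ✓
  (0,4): δ = 6.05°  ✓
  (0,5): δ = 94.87°  ·
  (0,6): δ = 142.06°  ·
  (1,2): δ = 130.78°  ·
  (1,3): δ = 109.35°  ·
  (1,4): δ = 72.86°  ·
  (1,5): δ = 28.06°  ✓
  (1,6): δ = 75.25°  ·
  (2,3): δ = 158.57°  ·
  (2,4): δ = 122.08°  ·
  (2,5): δ = 21.16°  ✓
  (2,6): δ = 26.03°  ✓
  (3,4): δ = 143.50°  ·
  (3,5): δ = 42.59°  ✓
  (3,6): δ = 4.61°  ✓
  (4,5): δ = 79.08°  ·
  (4,6): δ = 31.89°  ✓
  (5,6): δ = 132.80°  ·
antipodal pairs: 8

count = 8; pairs: (0,3), (0,4), (1,5), (2,5), (2,6), (3,5), (3,6), (4,6)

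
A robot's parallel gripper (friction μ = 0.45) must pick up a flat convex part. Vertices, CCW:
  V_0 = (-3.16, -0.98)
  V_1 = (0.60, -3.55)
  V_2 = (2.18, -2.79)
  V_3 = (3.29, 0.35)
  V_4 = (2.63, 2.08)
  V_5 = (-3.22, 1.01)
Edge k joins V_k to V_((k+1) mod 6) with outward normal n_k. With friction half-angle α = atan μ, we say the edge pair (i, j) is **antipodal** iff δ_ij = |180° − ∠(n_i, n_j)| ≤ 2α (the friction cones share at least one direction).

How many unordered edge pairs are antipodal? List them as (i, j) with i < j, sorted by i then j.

α = atan 0.45 = 24.23°;  2α = 48.46°
n_0 = (-0.5643, -0.8256)
n_1 = (+0.4335, -0.9012)
n_2 = (+0.9428, -0.3333)
n_3 = (+0.9343, +0.3564)
n_4 = (-0.1799, +0.9837)
n_5 = (-0.9995, -0.0301)
  (0,1): δ = 119.96°  ·
  (0,2): δ = 75.12°  ·
  (0,3): δ = 34.76°  ✓
  (0,4): δ = 44.72°  ✓
  (0,5): δ = 126.08°  ·
  (1,2): δ = 135.16°  ·
  (1,3): δ = 94.81°  ·
  (1,4): δ = 15.32°  ✓
  (1,5): δ = 66.04°  ·
  (2,3): δ = 139.65°  ·
  (2,4): δ = 60.17°  ·
  (2,5): δ = 21.20°  ✓
  (3,4): δ = 100.52°  ·
  (3,5): δ = 19.16°  ✓
  (4,5): δ = 98.64°  ·
antipodal pairs: 5

count = 5; pairs: (0,3), (0,4), (1,4), (2,5), (3,5)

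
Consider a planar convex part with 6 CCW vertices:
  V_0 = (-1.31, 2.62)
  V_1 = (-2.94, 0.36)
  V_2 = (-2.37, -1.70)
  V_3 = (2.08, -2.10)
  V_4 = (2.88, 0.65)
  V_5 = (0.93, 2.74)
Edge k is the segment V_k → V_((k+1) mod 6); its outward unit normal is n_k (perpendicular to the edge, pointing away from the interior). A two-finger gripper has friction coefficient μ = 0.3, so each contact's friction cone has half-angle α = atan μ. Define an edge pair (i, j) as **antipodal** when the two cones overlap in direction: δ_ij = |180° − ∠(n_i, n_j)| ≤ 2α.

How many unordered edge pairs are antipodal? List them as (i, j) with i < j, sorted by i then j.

count = 4; pairs: (0,3), (1,3), (1,4), (2,5)

α = atan 0.3 = 16.70°;  2α = 33.40°
n_0 = (-0.8111, +0.5850)
n_1 = (-0.9638, -0.2667)
n_2 = (-0.0895, -0.9960)
n_3 = (+0.9602, -0.2793)
n_4 = (+0.7312, +0.6822)
n_5 = (-0.0535, +0.9986)
  (0,1): δ = 128.73°  ·
  (0,2): δ = 59.34°  ·
  (0,3): δ = 19.58°  ✓
  (0,4): δ = 78.82°  ·
  (0,5): δ = 128.87°  ·
  (1,2): δ = 110.60°  ·
  (1,3): δ = 31.69°  ✓
  (1,4): δ = 27.55°  ✓
  (1,5): δ = 77.60°  ·
  (2,3): δ = 101.08°  ·
  (2,4): δ = 41.85°  ·
  (2,5): δ = 8.20°  ✓
  (3,4): δ = 120.76°  ·
  (3,5): δ = 70.71°  ·
  (4,5): δ = 129.95°  ·
antipodal pairs: 4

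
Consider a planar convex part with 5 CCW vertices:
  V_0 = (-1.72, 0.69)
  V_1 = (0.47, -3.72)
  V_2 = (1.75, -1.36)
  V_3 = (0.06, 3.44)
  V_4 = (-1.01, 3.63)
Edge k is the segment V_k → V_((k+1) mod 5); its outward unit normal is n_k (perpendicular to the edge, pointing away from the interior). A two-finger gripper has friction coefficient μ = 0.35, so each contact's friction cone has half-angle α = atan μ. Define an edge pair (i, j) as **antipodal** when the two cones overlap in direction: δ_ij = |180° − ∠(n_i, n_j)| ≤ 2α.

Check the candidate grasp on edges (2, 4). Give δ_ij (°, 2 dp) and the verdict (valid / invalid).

α = atan 0.35 = 19.29°;  2α = 38.58°
edge 2: e_2 = (-1.69, +4.80);  n_2 = (+0.9432, +0.3321)
edge 4: e_4 = (-0.71, -2.94);  n_4 = (-0.9721, +0.2347)
∠(n_2, n_4) = 147.03°
δ = |180° − 147.03°| = 32.97°
32.97° ≤ 2α = 38.58°  →  valid

δ = 32.97°, valid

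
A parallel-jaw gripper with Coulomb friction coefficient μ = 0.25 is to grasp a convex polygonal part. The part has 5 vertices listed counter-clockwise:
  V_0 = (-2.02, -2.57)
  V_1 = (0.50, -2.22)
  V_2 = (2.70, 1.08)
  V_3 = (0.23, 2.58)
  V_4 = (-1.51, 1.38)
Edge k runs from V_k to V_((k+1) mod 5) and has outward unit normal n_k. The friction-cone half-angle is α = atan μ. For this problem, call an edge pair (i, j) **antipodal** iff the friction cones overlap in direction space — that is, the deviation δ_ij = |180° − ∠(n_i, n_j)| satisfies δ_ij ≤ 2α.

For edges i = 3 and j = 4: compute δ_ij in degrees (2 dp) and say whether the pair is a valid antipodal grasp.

δ = 131.95°, invalid

α = atan 0.25 = 14.04°;  2α = 28.07°
edge 3: e_3 = (-1.74, -1.20);  n_3 = (-0.5677, +0.8232)
edge 4: e_4 = (-0.51, -3.95);  n_4 = (-0.9918, +0.1281)
∠(n_3, n_4) = 48.05°
δ = |180° − 48.05°| = 131.95°
131.95° > 2α = 28.07°  →  invalid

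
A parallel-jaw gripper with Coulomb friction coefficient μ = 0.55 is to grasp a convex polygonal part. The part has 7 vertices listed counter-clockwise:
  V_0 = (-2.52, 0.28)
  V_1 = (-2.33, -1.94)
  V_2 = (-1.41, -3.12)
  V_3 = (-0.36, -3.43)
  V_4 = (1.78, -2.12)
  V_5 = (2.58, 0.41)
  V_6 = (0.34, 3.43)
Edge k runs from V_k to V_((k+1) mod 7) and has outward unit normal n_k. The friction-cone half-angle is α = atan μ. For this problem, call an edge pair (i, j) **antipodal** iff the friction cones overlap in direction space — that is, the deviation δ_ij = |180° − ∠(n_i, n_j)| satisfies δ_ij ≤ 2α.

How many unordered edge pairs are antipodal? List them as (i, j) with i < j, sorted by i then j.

count = 7; pairs: (0,4), (0,5), (1,4), (1,5), (2,5), (3,6), (4,6)

α = atan 0.55 = 28.81°;  2α = 57.62°
n_0 = (-0.9964, -0.0853)
n_1 = (-0.7886, -0.6149)
n_2 = (-0.2832, -0.9591)
n_3 = (+0.5221, -0.8529)
n_4 = (+0.9535, -0.3015)
n_5 = (+0.8032, +0.5957)
n_6 = (-0.7404, +0.6722)
  (0,1): δ = 146.95°  ·
  (0,2): δ = 111.34°  ·
  (0,3): δ = 63.42°  ·
  (0,4): δ = 22.44°  ✓
  (0,5): δ = 31.67°  ✓
  (0,6): δ = 132.87°  ·
  (1,2): δ = 144.39°  ·
  (1,3): δ = 96.47°  ·
  (1,4): δ = 55.49°  ✓
  (1,5): δ = 1.38°  ✓
  (1,6): δ = 99.82°  ·
  (2,3): δ = 132.08°  ·
  (2,4): δ = 91.10°  ·
  (2,5): δ = 36.99°  ✓
  (2,6): δ = 64.21°  ·
  (3,4): δ = 139.02°  ·
  (3,5): δ = 84.91°  ·
  (3,6): δ = 16.29°  ✓
  (4,5): δ = 125.89°  ·
  (4,6): δ = 24.69°  ✓
  (5,6): δ = 78.80°  ·
antipodal pairs: 7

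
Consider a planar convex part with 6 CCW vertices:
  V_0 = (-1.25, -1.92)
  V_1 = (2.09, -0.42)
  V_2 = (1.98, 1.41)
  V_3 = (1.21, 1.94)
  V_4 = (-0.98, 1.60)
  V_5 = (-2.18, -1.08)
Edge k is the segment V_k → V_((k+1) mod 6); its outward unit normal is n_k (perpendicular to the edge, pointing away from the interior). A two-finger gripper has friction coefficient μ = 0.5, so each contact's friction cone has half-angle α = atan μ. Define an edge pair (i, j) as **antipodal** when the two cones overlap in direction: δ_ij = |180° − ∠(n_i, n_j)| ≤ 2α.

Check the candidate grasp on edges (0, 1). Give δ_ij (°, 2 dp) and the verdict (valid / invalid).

δ = 110.75°, invalid

α = atan 0.5 = 26.57°;  2α = 53.13°
edge 0: e_0 = (+3.34, +1.50);  n_0 = (+0.4097, -0.9122)
edge 1: e_1 = (-0.11, +1.83);  n_1 = (+0.9982, +0.0600)
∠(n_0, n_1) = 69.25°
δ = |180° − 69.25°| = 110.75°
110.75° > 2α = 53.13°  →  invalid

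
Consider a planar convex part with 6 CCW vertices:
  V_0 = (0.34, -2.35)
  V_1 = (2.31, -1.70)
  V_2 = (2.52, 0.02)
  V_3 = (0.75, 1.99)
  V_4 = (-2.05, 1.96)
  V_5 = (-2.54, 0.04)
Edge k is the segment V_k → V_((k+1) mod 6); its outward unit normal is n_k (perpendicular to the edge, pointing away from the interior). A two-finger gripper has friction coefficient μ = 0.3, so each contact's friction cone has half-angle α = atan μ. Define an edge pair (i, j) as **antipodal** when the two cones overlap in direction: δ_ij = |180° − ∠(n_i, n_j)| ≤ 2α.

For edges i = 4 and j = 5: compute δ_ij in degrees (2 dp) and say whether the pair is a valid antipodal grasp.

δ = 115.37°, invalid

α = atan 0.3 = 16.70°;  2α = 33.40°
edge 4: e_4 = (-0.49, -1.92);  n_4 = (-0.9689, +0.2473)
edge 5: e_5 = (+2.88, -2.39);  n_5 = (-0.6386, -0.7695)
∠(n_4, n_5) = 64.63°
δ = |180° − 64.63°| = 115.37°
115.37° > 2α = 33.40°  →  invalid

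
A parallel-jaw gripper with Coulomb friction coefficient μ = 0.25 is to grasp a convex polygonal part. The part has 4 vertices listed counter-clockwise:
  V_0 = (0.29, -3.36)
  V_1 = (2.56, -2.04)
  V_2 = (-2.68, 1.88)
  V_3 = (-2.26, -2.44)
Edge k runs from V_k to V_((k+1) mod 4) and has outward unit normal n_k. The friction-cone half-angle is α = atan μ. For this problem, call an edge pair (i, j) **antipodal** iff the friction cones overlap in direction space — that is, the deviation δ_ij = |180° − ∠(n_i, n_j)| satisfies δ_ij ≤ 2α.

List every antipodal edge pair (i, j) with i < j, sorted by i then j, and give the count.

count = 1; pairs: (1,3)

α = atan 0.25 = 14.04°;  2α = 28.07°
n_0 = (+0.5027, -0.8645)
n_1 = (+0.5990, +0.8007)
n_2 = (-0.9953, -0.0968)
n_3 = (-0.3394, -0.9407)
  (0,1): δ = 66.98°  ·
  (0,2): δ = 65.38°  ·
  (0,3): δ = 129.98°  ·
  (1,2): δ = 47.65°  ·
  (1,3): δ = 16.96°  ✓
  (2,3): δ = 115.39°  ·
antipodal pairs: 1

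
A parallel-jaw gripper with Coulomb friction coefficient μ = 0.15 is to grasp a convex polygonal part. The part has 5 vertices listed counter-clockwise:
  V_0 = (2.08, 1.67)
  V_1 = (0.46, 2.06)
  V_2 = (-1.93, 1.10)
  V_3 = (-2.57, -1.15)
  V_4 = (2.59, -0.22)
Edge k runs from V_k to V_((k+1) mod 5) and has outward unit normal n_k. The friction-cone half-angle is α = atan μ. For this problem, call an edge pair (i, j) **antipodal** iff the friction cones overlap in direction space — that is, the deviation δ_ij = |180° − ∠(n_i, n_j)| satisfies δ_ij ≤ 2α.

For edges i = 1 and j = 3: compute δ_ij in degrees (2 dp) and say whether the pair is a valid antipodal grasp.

α = atan 0.15 = 8.53°;  2α = 17.06°
edge 1: e_1 = (-2.39, -0.96);  n_1 = (-0.3727, +0.9279)
edge 3: e_3 = (+5.16, +0.93);  n_3 = (+0.1774, -0.9841)
∠(n_1, n_3) = 168.33°
δ = |180° − 168.33°| = 11.67°
11.67° ≤ 2α = 17.06°  →  valid

δ = 11.67°, valid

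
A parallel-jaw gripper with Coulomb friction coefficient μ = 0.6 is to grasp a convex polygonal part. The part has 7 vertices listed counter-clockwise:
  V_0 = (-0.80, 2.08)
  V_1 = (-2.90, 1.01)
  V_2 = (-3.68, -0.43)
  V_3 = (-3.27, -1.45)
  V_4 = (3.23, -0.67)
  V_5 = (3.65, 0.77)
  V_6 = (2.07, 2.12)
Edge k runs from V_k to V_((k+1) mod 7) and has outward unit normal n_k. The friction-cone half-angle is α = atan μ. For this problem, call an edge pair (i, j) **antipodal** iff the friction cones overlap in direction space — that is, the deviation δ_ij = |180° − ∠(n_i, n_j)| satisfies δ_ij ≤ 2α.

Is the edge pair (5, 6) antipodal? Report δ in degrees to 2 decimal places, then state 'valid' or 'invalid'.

α = atan 0.6 = 30.96°;  2α = 61.93°
edge 5: e_5 = (-1.58, +1.35);  n_5 = (+0.6496, +0.7603)
edge 6: e_6 = (-2.87, -0.04);  n_6 = (-0.0139, +0.9999)
∠(n_5, n_6) = 41.31°
δ = |180° − 41.31°| = 138.69°
138.69° > 2α = 61.93°  →  invalid

δ = 138.69°, invalid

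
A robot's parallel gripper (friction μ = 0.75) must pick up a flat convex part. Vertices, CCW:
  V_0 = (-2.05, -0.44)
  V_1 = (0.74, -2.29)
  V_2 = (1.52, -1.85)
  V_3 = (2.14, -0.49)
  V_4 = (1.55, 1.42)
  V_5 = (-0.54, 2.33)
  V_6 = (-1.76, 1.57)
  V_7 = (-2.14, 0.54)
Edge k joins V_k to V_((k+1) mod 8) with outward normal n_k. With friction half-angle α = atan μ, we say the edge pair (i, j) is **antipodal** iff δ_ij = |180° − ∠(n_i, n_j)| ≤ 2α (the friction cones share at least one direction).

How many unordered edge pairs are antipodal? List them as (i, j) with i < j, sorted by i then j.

count = 13; pairs: (0,3), (0,4), (0,5), (1,4), (1,5), (1,6), (1,7), (2,5), (2,6), (2,7), (3,6), (3,7), (4,7)

α = atan 0.75 = 36.87°;  2α = 73.74°
n_0 = (-0.5526, -0.8334)
n_1 = (+0.4913, -0.8710)
n_2 = (+0.9099, -0.4148)
n_3 = (+0.9555, +0.2951)
n_4 = (+0.3992, +0.9169)
n_5 = (-0.5287, +0.8488)
n_6 = (-0.9382, +0.3461)
n_7 = (-0.9958, -0.0915)
  (0,1): δ = 117.02°  ·
  (0,2): δ = 80.96°  ·
  (0,3): δ = 39.29°  ✓
  (0,4): δ = 10.02°  ✓
  (0,5): δ = 65.47°  ✓
  (0,6): δ = 103.30°  ·
  (0,7): δ = 128.79°  ·
  (1,2): δ = 143.93°  ·
  (1,3): δ = 102.26°  ·
  (1,4): δ = 52.96°  ✓
  (1,5): δ = 2.49°  ✓
  (1,6): δ = 40.32°  ✓
  (1,7): δ = 65.82°  ✓
  (2,3): δ = 138.33°  ·
  (2,4): δ = 89.02°  ·
  (2,5): δ = 33.57°  ✓
  (2,6): δ = 4.26°  ✓
  (2,7): δ = 29.75°  ✓
  (3,4): δ = 130.69°  ·
  (3,5): δ = 75.25°  ·
  (3,6): δ = 37.42°  ✓
  (3,7): δ = 11.92°  ✓
  (4,5): δ = 124.55°  ·
  (4,6): δ = 86.72°  ·
  (4,7): δ = 61.22°  ✓
  (5,6): δ = 142.17°  ·
  (5,7): δ = 116.67°  ·
  (6,7): δ = 154.50°  ·
antipodal pairs: 13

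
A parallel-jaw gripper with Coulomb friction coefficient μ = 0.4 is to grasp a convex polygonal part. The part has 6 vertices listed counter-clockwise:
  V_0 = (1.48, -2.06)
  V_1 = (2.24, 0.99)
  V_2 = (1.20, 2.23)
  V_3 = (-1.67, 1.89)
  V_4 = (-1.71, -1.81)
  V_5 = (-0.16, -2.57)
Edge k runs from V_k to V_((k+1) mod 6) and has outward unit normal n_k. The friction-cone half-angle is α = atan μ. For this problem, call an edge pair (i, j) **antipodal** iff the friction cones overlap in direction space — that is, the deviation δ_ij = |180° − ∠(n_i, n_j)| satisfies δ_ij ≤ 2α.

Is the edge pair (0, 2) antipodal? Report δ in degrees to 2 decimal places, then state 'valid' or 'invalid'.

δ = 69.25°, invalid

α = atan 0.4 = 21.80°;  2α = 43.60°
edge 0: e_0 = (+0.76, +3.05);  n_0 = (+0.9703, -0.2418)
edge 2: e_2 = (-2.87, -0.34);  n_2 = (-0.1176, +0.9931)
∠(n_0, n_2) = 110.75°
δ = |180° − 110.75°| = 69.25°
69.25° > 2α = 43.60°  →  invalid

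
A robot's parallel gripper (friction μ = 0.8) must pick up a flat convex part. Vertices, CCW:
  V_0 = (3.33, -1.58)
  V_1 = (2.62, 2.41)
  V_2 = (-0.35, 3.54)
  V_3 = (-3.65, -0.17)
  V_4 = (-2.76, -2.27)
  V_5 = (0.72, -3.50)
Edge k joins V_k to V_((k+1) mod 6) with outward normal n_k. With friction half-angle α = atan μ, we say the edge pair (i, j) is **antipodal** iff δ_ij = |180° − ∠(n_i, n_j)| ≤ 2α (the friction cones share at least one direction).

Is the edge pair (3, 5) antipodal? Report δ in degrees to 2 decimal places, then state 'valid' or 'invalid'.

δ = 76.63°, valid

α = atan 0.8 = 38.66°;  2α = 77.32°
edge 3: e_3 = (+0.89, -2.10);  n_3 = (-0.9207, -0.3902)
edge 5: e_5 = (+2.61, +1.92);  n_5 = (+0.5926, -0.8055)
∠(n_3, n_5) = 103.37°
δ = |180° − 103.37°| = 76.63°
76.63° ≤ 2α = 77.32°  →  valid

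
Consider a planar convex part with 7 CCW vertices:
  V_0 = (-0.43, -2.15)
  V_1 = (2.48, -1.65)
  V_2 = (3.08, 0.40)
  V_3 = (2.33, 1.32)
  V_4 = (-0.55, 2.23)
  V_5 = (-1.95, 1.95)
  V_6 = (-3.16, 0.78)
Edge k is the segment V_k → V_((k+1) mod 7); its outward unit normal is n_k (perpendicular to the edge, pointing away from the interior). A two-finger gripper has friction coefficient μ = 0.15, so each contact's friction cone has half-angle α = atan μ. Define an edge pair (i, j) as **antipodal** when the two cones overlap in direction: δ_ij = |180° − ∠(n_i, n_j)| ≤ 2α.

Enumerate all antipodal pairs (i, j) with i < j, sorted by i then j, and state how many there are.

α = atan 0.15 = 8.53°;  2α = 17.06°
n_0 = (+0.1693, -0.9856)
n_1 = (+0.9597, -0.2809)
n_2 = (+0.7751, +0.6319)
n_3 = (+0.3013, +0.9535)
n_4 = (-0.1961, +0.9806)
n_5 = (-0.6951, +0.7189)
n_6 = (-0.7316, -0.6817)
  (0,1): δ = 116.06°  ·
  (0,2): δ = 60.56°  ·
  (0,3): δ = 27.28°  ·
  (0,4): δ = 1.56°  ✓
  (0,5): δ = 34.29°  ·
  (0,6): δ = 123.23°  ·
  (1,2): δ = 124.50°  ·
  (1,3): δ = 91.22°  ·
  (1,4): δ = 62.38°  ·
  (1,5): δ = 29.65°  ·
  (1,6): δ = 59.29°  ·
  (2,3): δ = 146.72°  ·
  (2,4): δ = 117.88°  ·
  (2,5): δ = 85.15°  ·
  (2,6): δ = 3.79°  ✓
  (3,4): δ = 151.15°  ·
  (3,5): δ = 118.43°  ·
  (3,6): δ = 29.49°  ·
  (4,5): δ = 147.27°  ·
  (4,6): δ = 58.33°  ·
  (5,6): δ = 91.06°  ·
antipodal pairs: 2

count = 2; pairs: (0,4), (2,6)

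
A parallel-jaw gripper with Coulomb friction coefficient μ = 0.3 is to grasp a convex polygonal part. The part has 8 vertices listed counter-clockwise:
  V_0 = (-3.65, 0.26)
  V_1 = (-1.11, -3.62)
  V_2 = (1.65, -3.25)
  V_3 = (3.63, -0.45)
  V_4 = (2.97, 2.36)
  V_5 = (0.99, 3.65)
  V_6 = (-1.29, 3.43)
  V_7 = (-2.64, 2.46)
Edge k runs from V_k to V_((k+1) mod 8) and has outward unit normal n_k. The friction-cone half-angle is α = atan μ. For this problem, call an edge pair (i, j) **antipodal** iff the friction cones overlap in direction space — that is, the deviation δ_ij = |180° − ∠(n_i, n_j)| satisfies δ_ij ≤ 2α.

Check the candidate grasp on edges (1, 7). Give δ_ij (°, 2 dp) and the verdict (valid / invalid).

δ = 57.71°, invalid

α = atan 0.3 = 16.70°;  2α = 33.40°
edge 1: e_1 = (+2.76, +0.37);  n_1 = (+0.1329, -0.9911)
edge 7: e_7 = (-1.01, -2.20);  n_7 = (-0.9088, +0.4172)
∠(n_1, n_7) = 122.29°
δ = |180° − 122.29°| = 57.71°
57.71° > 2α = 33.40°  →  invalid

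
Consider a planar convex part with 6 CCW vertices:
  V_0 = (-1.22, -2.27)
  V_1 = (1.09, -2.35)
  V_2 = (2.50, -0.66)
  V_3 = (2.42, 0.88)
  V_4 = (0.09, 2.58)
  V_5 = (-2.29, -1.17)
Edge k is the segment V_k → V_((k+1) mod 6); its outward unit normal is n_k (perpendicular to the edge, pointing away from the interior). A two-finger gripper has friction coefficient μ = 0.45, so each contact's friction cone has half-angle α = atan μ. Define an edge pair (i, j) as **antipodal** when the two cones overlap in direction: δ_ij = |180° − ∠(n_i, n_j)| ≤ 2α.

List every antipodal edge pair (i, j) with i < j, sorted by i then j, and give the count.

count = 5; pairs: (0,3), (1,4), (2,4), (2,5), (3,5)

α = atan 0.45 = 24.23°;  2α = 48.46°
n_0 = (-0.0346, -0.9994)
n_1 = (+0.7678, -0.6406)
n_2 = (+0.9987, +0.0519)
n_3 = (+0.5894, +0.8078)
n_4 = (-0.8443, +0.5359)
n_5 = (-0.7168, -0.6973)
  (0,1): δ = 127.86°  ·
  (0,2): δ = 85.04°  ·
  (0,3): δ = 34.13°  ✓
  (0,4): δ = 59.58°  ·
  (0,5): δ = 136.19°  ·
  (1,2): δ = 137.19°  ·
  (1,3): δ = 86.28°  ·
  (1,4): δ = 7.44°  ✓
  (1,5): δ = 84.05°  ·
  (2,3): δ = 129.09°  ·
  (2,4): δ = 35.38°  ✓
  (2,5): δ = 41.23°  ✓
  (3,4): δ = 86.29°  ·
  (3,5): δ = 9.68°  ✓
  (4,5): δ = 103.39°  ·
antipodal pairs: 5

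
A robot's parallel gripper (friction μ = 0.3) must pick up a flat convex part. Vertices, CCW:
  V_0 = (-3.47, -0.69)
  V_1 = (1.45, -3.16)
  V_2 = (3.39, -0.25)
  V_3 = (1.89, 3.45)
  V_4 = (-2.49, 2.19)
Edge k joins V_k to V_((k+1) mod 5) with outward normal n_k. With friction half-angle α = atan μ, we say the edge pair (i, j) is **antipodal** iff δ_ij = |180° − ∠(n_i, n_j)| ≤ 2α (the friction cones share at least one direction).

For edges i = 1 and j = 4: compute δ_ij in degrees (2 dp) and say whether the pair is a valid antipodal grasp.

α = atan 0.3 = 16.70°;  2α = 33.40°
edge 1: e_1 = (+1.94, +2.91);  n_1 = (+0.8321, -0.5547)
edge 4: e_4 = (-0.98, -2.88);  n_4 = (-0.9467, +0.3221)
∠(n_1, n_4) = 165.10°
δ = |180° − 165.10°| = 14.90°
14.90° ≤ 2α = 33.40°  →  valid

δ = 14.90°, valid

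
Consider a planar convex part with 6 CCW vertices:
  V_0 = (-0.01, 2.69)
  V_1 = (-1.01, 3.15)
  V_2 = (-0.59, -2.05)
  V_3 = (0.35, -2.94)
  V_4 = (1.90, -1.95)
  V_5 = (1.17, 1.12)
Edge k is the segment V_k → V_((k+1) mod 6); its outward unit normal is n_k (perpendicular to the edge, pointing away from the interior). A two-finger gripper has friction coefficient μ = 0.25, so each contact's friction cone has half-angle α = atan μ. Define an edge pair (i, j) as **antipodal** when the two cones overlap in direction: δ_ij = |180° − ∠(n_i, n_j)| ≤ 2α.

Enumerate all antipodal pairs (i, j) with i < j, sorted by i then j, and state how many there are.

α = atan 0.25 = 14.04°;  2α = 28.07°
n_0 = (+0.4179, +0.9085)
n_1 = (-0.9968, -0.0805)
n_2 = (-0.6875, -0.7262)
n_3 = (+0.5383, -0.8428)
n_4 = (+0.9729, +0.2313)
n_5 = (+0.7994, +0.6008)
  (0,1): δ = 60.68°  ·
  (0,2): δ = 18.73°  ✓
  (0,3): δ = 57.27°  ·
  (0,4): δ = 128.08°  ·
  (0,5): δ = 151.63°  ·
  (1,2): δ = 138.05°  ·
  (1,3): δ = 62.05°  ·
  (1,4): δ = 8.76°  ✓
  (1,5): δ = 32.31°  ·
  (2,3): δ = 104.00°  ·
  (2,4): δ = 33.19°  ·
  (2,5): δ = 9.64°  ✓
  (3,4): δ = 109.19°  ·
  (3,5): δ = 85.64°  ·
  (4,5): δ = 156.45°  ·
antipodal pairs: 3

count = 3; pairs: (0,2), (1,4), (2,5)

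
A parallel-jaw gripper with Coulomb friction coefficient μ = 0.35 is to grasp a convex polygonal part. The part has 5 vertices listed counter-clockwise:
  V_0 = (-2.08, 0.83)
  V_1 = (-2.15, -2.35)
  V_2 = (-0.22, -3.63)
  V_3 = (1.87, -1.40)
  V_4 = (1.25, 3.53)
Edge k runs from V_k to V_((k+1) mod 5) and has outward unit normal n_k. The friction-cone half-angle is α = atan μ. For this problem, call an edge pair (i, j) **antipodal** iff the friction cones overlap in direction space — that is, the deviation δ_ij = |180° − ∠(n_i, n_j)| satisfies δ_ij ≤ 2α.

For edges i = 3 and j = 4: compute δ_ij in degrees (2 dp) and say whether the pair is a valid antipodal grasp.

α = atan 0.35 = 19.29°;  2α = 38.58°
edge 3: e_3 = (-0.62, +4.93);  n_3 = (+0.9922, +0.1248)
edge 4: e_4 = (-3.33, -2.70);  n_4 = (-0.6298, +0.7768)
∠(n_3, n_4) = 121.87°
δ = |180° − 121.87°| = 58.13°
58.13° > 2α = 38.58°  →  invalid

δ = 58.13°, invalid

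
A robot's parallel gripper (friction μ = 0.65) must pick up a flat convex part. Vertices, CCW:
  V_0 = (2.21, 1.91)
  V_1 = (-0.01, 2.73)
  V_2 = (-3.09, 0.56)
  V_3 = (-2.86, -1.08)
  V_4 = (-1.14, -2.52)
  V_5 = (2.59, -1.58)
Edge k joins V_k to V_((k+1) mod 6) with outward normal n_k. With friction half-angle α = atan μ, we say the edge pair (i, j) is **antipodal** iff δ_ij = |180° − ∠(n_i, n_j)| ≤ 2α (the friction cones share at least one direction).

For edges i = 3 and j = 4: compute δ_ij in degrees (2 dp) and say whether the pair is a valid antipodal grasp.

α = atan 0.65 = 33.02°;  2α = 66.05°
edge 3: e_3 = (+1.72, -1.44);  n_3 = (-0.6419, -0.7668)
edge 4: e_4 = (+3.73, +0.94);  n_4 = (+0.2444, -0.9697)
∠(n_3, n_4) = 54.08°
δ = |180° − 54.08°| = 125.92°
125.92° > 2α = 66.05°  →  invalid

δ = 125.92°, invalid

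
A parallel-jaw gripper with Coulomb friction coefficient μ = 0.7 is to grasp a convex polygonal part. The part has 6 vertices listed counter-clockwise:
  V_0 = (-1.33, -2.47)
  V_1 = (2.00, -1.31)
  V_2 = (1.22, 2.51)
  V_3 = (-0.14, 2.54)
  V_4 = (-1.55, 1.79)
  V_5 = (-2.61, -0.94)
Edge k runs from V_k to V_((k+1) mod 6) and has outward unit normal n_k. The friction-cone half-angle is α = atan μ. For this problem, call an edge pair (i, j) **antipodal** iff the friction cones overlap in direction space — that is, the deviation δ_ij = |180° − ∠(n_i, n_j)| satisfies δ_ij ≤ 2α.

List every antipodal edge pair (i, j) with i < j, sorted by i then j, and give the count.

count = 6; pairs: (0,2), (0,3), (0,4), (1,4), (1,5), (2,5)

α = atan 0.7 = 34.99°;  2α = 69.98°
n_0 = (+0.3290, -0.9443)
n_1 = (+0.9798, +0.2001)
n_2 = (+0.0221, +0.9998)
n_3 = (-0.4696, +0.8829)
n_4 = (-0.9322, +0.3620)
n_5 = (-0.7670, -0.6417)
  (0,1): δ = 97.67°  ·
  (0,2): δ = 20.47°  ✓
  (0,3): δ = 8.80°  ✓
  (0,4): δ = 49.57°  ✓
  (0,5): δ = 110.71°  ·
  (1,2): δ = 102.80°  ·
  (1,3): δ = 73.53°  ·
  (1,4): δ = 32.76°  ✓
  (1,5): δ = 28.38°  ✓
  (2,3): δ = 150.73°  ·
  (2,4): δ = 109.96°  ·
  (2,5): δ = 48.82°  ✓
  (3,4): δ = 139.23°  ·
  (3,5): δ = 78.09°  ·
  (4,5): δ = 118.86°  ·
antipodal pairs: 6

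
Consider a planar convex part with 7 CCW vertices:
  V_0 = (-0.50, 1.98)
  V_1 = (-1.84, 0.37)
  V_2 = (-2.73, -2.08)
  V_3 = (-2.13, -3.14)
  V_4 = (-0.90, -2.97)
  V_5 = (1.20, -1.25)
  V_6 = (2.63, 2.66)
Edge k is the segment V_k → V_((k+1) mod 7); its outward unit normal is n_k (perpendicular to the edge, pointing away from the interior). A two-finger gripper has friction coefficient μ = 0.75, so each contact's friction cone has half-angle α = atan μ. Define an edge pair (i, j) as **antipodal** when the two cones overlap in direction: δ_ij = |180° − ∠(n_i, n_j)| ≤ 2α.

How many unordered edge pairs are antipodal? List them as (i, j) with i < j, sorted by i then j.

count = 11; pairs: (0,3), (0,4), (0,5), (1,3), (1,4), (1,5), (2,5), (2,6), (3,6), (4,6), (5,6)

α = atan 0.75 = 36.87°;  2α = 73.74°
n_0 = (-0.7686, +0.6397)
n_1 = (-0.9399, +0.3414)
n_2 = (-0.8703, -0.4926)
n_3 = (+0.1369, -0.9906)
n_4 = (+0.6336, -0.7736)
n_5 = (+0.9392, -0.3435)
n_6 = (-0.2123, +0.9772)
  (0,1): δ = 160.19°  ·
  (0,2): δ = 110.72°  ·
  (0,3): δ = 42.36°  ✓
  (0,4): δ = 10.91°  ✓
  (0,5): δ = 19.68°  ✓
  (0,6): δ = 142.03°  ·
  (1,2): δ = 130.52°  ·
  (1,3): δ = 62.17°  ✓
  (1,4): δ = 30.72°  ✓
  (1,5): δ = 0.12°  ✓
  (1,6): δ = 122.22°  ·
  (2,3): δ = 111.64°  ·
  (2,4): δ = 80.19°  ·
  (2,5): δ = 49.60°  ✓
  (2,6): δ = 72.75°  ✓
  (3,4): δ = 148.55°  ·
  (3,5): δ = 117.96°  ·
  (3,6): δ = 4.39°  ✓
  (4,5): δ = 149.41°  ·
  (4,6): δ = 27.06°  ✓
  (5,6): δ = 57.65°  ✓
antipodal pairs: 11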